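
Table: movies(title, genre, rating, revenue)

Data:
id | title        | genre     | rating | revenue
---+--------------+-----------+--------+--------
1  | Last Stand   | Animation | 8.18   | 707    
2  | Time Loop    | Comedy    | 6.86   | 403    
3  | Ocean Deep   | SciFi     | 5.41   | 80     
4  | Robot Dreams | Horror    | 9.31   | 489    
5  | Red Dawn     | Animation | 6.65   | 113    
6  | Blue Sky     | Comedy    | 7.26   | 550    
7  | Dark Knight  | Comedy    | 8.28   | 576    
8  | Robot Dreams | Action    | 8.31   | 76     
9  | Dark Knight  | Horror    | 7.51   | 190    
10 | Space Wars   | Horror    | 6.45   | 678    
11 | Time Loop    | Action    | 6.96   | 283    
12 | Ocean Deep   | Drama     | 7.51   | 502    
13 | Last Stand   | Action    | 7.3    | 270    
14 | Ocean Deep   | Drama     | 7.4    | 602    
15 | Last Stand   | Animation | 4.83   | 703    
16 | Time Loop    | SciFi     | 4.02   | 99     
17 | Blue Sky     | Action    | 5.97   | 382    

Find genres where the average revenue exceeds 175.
SELECT genre, AVG(revenue)
FROM movies
GROUP BY genre
HAVING AVG(revenue) > 175

Result:
  Action: avg=252.75
  Animation: avg=507.67
  Comedy: avg=509.67
  Drama: avg=552.00
  Horror: avg=452.33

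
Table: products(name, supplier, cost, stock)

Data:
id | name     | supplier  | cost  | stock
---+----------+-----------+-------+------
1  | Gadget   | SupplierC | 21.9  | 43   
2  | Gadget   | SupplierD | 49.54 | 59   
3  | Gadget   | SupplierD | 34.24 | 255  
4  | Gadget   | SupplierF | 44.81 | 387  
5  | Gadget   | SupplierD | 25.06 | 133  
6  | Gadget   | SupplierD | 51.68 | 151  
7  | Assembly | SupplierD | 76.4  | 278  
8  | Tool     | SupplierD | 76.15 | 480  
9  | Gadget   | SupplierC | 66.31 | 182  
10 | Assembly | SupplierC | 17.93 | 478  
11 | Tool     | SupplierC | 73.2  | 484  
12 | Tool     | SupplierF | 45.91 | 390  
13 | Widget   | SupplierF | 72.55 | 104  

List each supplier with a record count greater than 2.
SELECT supplier, COUNT(*) as cnt
FROM products
GROUP BY supplier
HAVING COUNT(*) > 2

Result:
  SupplierC: 4
  SupplierD: 6
  SupplierF: 3

Note: HAVING filters groups after aggregation, WHERE filters rows before.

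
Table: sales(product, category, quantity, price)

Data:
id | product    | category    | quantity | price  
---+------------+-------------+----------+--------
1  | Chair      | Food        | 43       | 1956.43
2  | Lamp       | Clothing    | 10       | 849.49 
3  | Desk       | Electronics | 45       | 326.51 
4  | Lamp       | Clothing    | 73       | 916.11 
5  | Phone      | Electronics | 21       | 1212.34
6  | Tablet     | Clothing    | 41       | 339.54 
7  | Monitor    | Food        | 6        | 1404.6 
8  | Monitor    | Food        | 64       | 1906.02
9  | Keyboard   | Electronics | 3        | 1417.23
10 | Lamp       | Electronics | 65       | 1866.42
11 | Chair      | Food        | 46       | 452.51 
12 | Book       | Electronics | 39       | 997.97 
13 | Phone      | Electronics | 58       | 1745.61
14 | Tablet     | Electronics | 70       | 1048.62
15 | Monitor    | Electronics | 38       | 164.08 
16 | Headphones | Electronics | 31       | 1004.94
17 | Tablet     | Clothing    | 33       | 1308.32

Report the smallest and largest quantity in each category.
SELECT category, MIN(quantity), MAX(quantity)
FROM sales
GROUP BY category

Result:
  Clothing: min=10, max=73
  Electronics: min=3, max=70
  Food: min=6, max=64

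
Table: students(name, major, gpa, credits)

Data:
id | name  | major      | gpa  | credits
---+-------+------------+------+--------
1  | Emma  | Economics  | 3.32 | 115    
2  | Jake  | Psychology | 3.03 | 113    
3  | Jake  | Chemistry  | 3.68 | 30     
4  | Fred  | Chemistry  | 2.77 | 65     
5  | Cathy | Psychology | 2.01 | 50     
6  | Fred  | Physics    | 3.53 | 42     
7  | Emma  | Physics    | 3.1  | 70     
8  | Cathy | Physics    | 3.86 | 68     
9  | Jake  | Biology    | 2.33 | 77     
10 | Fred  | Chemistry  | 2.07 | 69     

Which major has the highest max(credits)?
SELECT major, MAX(credits) as val
FROM students
GROUP BY major
ORDER BY val DESC
LIMIT 1

Result: Economics with max(credits) = 115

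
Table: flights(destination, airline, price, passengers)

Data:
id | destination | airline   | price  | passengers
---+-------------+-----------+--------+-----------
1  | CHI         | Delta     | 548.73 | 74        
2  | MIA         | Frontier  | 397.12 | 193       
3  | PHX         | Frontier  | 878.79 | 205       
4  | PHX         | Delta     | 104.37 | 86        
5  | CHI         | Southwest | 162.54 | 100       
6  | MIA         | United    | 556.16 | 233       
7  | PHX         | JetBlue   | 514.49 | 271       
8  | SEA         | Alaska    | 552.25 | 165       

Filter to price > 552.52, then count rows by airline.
SELECT airline, COUNT(*)
FROM flights
WHERE price > 552.52
GROUP BY airline

Note: WHERE filters rows before grouping.

Result:
  Frontier: 1
  United: 1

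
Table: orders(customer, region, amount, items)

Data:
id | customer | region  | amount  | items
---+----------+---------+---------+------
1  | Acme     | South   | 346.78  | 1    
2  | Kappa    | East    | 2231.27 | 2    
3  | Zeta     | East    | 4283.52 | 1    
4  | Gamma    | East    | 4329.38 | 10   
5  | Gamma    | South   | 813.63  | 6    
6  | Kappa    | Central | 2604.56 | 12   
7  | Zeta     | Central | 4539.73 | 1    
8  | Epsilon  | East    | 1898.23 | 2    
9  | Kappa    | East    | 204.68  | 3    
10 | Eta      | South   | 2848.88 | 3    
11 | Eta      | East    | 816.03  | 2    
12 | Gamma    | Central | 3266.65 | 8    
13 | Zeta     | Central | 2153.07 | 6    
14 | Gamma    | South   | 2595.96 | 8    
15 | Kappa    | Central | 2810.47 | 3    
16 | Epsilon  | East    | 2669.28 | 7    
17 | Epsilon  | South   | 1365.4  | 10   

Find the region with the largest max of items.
SELECT region, MAX(items) as val
FROM orders
GROUP BY region
ORDER BY val DESC
LIMIT 1

Result: Central with max(items) = 12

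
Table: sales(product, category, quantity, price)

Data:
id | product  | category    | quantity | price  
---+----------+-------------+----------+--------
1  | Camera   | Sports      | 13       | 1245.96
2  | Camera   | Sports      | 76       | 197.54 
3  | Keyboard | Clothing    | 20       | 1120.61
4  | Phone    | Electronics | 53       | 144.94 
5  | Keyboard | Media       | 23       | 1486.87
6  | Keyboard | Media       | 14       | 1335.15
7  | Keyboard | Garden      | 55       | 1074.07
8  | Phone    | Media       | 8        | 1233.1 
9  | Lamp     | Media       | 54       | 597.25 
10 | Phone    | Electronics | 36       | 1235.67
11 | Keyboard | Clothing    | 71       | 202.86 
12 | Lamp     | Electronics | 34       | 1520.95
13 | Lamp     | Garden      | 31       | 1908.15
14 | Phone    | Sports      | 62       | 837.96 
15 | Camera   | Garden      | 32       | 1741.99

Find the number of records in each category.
SELECT category, COUNT(*) as count
FROM sales
GROUP BY category

Result:
  Clothing: 2
  Electronics: 3
  Garden: 3
  Media: 4
  Sports: 3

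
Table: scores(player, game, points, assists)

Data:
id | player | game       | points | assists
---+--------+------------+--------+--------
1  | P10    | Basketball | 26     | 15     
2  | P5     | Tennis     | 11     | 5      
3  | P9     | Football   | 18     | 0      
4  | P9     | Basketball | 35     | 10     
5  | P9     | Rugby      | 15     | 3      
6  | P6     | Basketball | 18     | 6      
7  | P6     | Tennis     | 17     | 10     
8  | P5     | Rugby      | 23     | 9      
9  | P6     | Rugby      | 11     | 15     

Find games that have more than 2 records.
SELECT game, COUNT(*) as cnt
FROM scores
GROUP BY game
HAVING COUNT(*) > 2

Result:
  Basketball: 3
  Rugby: 3

Note: HAVING filters groups after aggregation, WHERE filters rows before.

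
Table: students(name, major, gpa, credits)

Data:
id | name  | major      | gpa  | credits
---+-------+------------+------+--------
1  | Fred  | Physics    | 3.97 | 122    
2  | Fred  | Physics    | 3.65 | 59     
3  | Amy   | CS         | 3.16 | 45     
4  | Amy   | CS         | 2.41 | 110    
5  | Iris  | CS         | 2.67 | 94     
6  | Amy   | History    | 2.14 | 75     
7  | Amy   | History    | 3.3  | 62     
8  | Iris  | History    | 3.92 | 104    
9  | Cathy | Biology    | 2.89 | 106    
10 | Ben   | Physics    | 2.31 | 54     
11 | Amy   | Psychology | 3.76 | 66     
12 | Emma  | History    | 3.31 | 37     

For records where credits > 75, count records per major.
SELECT major, COUNT(*)
FROM students
WHERE credits > 75
GROUP BY major

Note: WHERE filters rows before grouping.

Result:
  Biology: 1
  CS: 2
  History: 1
  Physics: 1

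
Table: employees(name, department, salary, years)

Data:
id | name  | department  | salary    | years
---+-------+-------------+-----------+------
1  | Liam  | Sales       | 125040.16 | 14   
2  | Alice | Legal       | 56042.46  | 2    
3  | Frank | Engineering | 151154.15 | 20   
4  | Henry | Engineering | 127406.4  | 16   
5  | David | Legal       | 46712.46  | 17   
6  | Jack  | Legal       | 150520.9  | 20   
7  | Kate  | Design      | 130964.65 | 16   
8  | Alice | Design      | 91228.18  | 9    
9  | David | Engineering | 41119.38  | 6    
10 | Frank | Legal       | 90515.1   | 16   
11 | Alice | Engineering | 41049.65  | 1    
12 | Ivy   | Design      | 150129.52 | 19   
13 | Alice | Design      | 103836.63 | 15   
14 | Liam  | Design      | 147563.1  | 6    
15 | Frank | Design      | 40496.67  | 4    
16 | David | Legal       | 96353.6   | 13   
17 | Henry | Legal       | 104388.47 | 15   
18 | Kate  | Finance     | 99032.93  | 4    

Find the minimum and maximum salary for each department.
SELECT department, MIN(salary), MAX(salary)
FROM employees
GROUP BY department

Result:
  Design: min=40496.67, max=150129.52
  Engineering: min=41049.65, max=151154.15
  Finance: min=99032.93, max=99032.93
  Legal: min=46712.46, max=150520.90
  Sales: min=125040.16, max=125040.16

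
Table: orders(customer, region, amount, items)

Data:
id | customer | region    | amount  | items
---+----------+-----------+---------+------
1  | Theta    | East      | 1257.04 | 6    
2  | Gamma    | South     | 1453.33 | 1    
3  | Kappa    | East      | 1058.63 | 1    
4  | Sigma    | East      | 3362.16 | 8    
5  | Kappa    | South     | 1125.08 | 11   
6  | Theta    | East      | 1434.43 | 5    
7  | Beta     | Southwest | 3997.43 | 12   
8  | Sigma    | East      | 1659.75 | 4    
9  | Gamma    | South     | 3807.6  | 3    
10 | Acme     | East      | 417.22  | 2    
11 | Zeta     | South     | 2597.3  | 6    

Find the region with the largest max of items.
SELECT region, MAX(items) as val
FROM orders
GROUP BY region
ORDER BY val DESC
LIMIT 1

Result: Southwest with max(items) = 12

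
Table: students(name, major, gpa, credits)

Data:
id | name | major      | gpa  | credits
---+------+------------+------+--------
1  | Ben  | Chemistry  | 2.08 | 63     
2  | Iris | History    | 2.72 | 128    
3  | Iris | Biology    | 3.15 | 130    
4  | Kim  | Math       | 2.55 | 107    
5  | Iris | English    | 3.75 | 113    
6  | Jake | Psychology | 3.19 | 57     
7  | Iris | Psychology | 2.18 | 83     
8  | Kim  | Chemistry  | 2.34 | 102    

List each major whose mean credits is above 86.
SELECT major, AVG(credits)
FROM students
GROUP BY major
HAVING AVG(credits) > 86

Result:
  Biology: avg=130.00
  English: avg=113.00
  History: avg=128.00
  Math: avg=107.00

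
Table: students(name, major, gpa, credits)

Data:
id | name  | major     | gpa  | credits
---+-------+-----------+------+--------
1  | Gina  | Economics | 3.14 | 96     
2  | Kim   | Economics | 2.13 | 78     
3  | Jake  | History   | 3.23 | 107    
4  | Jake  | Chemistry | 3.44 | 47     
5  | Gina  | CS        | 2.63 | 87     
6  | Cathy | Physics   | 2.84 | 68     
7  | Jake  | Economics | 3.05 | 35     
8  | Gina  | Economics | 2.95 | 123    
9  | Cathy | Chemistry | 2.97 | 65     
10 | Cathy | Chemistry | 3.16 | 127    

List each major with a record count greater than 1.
SELECT major, COUNT(*) as cnt
FROM students
GROUP BY major
HAVING COUNT(*) > 1

Result:
  Chemistry: 3
  Economics: 4

Note: HAVING filters groups after aggregation, WHERE filters rows before.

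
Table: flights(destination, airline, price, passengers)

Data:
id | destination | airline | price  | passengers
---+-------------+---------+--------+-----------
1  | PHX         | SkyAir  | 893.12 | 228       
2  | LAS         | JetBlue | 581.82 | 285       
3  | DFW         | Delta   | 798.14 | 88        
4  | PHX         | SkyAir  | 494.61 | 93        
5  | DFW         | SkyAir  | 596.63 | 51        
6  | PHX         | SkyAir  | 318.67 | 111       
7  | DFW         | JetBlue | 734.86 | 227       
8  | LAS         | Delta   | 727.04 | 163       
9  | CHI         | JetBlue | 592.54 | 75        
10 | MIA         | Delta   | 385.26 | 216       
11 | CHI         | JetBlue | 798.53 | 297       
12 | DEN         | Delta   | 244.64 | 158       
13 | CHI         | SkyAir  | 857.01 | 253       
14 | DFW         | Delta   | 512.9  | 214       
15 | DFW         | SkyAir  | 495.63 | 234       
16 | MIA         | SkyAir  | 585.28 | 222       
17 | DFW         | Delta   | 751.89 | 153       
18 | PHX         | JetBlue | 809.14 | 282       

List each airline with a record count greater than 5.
SELECT airline, COUNT(*) as cnt
FROM flights
GROUP BY airline
HAVING COUNT(*) > 5

Result:
  Delta: 6
  SkyAir: 7

Note: HAVING filters groups after aggregation, WHERE filters rows before.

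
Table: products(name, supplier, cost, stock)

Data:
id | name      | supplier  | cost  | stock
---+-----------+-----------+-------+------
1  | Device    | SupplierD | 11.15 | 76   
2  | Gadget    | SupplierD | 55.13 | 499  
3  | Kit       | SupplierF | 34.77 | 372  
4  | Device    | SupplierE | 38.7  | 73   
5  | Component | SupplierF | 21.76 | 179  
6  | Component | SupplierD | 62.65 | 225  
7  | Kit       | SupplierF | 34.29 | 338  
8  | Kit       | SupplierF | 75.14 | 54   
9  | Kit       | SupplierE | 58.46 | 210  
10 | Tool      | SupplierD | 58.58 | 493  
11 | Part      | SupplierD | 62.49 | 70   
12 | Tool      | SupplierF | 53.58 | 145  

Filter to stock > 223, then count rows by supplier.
SELECT supplier, COUNT(*)
FROM products
WHERE stock > 223
GROUP BY supplier

Note: WHERE filters rows before grouping.

Result:
  SupplierD: 3
  SupplierF: 2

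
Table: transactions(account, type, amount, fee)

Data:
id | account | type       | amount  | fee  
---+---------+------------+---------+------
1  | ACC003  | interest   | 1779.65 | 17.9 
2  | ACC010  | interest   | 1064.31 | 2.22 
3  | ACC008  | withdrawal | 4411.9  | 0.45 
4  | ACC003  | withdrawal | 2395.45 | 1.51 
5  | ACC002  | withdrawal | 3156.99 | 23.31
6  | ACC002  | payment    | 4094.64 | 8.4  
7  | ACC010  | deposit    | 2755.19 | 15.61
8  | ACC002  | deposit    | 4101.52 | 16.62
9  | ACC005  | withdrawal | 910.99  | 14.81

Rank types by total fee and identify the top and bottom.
SELECT type, SUM(fee)
FROM transactions
GROUP BY type
ORDER BY SUM(fee)

All groups:
  payment: 8.40
  interest: 20.12
  deposit: 32.23
  withdrawal: 40.08

Highest: withdrawal (40.08)
Lowest: payment (8.40)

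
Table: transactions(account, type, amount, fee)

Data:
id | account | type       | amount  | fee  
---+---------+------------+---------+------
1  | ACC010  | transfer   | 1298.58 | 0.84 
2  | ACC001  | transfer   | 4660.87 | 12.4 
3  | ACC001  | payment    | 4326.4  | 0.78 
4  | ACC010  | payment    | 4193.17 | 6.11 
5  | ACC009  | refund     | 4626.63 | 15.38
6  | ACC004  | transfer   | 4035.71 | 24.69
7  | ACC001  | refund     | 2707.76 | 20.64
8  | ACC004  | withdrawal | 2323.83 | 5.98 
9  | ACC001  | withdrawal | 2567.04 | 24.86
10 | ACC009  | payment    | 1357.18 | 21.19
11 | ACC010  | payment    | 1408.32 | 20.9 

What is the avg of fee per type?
SELECT type, AVG(fee) as result
FROM transactions
GROUP BY type

Result:
  payment: 12.25
  refund: 18.01
  transfer: 12.64
  withdrawal: 15.42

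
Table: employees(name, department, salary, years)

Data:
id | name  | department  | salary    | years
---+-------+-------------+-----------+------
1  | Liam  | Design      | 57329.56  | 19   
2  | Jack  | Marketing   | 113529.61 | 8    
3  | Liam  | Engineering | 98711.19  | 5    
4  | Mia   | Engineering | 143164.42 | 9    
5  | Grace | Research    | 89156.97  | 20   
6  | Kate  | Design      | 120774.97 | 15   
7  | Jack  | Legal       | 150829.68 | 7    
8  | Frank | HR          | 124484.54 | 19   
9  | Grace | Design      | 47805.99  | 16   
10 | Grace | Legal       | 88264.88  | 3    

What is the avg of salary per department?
SELECT department, AVG(salary) as result
FROM employees
GROUP BY department

Result:
  Design: 75303.51
  Engineering: 120937.81
  HR: 124484.54
  Legal: 119547.28
  Marketing: 113529.61
  Research: 89156.97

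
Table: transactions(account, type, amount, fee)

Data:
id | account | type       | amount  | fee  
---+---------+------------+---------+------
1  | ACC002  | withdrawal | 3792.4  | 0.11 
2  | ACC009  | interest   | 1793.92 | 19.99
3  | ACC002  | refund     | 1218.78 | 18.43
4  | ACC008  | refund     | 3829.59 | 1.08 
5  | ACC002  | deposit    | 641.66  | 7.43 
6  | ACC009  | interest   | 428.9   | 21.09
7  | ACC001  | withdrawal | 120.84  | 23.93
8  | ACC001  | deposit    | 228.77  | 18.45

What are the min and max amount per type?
SELECT type, MIN(amount), MAX(amount)
FROM transactions
GROUP BY type

Result:
  deposit: min=228.77, max=641.66
  interest: min=428.90, max=1793.92
  refund: min=1218.78, max=3829.59
  withdrawal: min=120.84, max=3792.40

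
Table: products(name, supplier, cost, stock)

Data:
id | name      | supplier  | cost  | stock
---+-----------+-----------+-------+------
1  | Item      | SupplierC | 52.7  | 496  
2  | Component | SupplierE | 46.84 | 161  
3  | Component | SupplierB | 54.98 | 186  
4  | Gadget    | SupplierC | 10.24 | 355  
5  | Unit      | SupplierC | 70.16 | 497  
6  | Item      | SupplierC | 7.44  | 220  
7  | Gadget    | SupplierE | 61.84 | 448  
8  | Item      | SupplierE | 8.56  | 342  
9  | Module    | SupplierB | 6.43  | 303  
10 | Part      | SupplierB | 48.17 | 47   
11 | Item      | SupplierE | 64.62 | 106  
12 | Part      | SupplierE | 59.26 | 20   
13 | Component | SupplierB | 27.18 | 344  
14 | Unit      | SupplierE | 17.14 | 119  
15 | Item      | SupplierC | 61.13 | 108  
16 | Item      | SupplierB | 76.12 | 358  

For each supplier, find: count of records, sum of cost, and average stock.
SELECT supplier,
       COUNT(*) as cnt,
       SUM(cost) as total_cost,
       AVG(stock) as avg_stock
FROM products
GROUP BY supplier

Result:
  SupplierB: 5 records, 212.88 total cost, 247.60 avg stock
  SupplierC: 5 records, 201.67 total cost, 335.20 avg stock
  SupplierE: 6 records, 258.26 total cost, 199.33 avg stock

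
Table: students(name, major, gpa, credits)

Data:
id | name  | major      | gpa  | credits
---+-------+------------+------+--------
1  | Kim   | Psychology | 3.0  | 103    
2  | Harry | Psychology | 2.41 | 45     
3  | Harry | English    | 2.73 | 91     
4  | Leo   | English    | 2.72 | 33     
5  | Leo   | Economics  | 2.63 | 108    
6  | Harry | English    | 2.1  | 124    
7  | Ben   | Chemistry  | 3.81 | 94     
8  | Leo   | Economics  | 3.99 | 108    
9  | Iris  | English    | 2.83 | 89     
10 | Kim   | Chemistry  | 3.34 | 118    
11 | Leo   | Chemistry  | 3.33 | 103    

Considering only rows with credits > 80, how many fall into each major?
SELECT major, COUNT(*)
FROM students
WHERE credits > 80
GROUP BY major

Note: WHERE filters rows before grouping.

Result:
  Chemistry: 3
  Economics: 2
  English: 3
  Psychology: 1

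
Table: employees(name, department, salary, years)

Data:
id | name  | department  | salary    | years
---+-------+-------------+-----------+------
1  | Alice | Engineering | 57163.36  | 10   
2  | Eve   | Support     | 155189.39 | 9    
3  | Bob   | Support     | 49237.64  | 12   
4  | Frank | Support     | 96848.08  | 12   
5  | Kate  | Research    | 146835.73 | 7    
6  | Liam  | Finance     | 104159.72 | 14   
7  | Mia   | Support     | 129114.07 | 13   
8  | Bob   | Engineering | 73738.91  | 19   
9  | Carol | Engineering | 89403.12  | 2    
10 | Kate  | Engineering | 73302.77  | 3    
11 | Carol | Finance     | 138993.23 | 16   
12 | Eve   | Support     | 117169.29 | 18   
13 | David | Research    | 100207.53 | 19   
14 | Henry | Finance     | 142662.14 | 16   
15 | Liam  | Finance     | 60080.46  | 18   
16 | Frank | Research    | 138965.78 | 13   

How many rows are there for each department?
SELECT department, COUNT(*) as count
FROM employees
GROUP BY department

Result:
  Engineering: 4
  Finance: 4
  Research: 3
  Support: 5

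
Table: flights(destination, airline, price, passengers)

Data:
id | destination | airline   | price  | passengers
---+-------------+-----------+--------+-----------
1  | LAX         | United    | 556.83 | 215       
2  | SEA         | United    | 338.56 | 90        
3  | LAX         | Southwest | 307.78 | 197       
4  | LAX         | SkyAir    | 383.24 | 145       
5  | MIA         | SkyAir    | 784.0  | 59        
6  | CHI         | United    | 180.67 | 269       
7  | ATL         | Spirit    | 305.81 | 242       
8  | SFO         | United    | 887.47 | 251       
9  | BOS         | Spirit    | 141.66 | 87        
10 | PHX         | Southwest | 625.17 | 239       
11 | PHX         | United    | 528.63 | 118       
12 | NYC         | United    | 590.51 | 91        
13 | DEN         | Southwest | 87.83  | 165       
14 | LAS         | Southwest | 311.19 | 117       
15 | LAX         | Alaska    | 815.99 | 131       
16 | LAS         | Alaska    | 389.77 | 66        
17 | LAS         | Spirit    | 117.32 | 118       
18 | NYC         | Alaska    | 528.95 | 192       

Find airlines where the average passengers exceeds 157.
SELECT airline, AVG(passengers)
FROM flights
GROUP BY airline
HAVING AVG(passengers) > 157

Result:
  Southwest: avg=179.50
  United: avg=172.33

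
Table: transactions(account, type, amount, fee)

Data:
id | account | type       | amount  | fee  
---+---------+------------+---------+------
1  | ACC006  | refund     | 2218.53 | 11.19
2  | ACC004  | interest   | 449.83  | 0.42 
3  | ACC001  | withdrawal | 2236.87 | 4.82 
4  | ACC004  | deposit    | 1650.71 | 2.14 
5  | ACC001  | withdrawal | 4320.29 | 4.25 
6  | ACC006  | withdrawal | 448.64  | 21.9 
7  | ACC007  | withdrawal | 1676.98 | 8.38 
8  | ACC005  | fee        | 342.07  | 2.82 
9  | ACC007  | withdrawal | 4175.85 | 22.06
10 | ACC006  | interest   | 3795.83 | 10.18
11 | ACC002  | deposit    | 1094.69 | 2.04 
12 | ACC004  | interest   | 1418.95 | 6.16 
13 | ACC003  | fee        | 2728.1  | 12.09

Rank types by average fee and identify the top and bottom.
SELECT type, AVG(fee)
FROM transactions
GROUP BY type
ORDER BY AVG(fee)

All groups:
  deposit: 2.09
  interest: 5.59
  fee: 7.46
  refund: 11.19
  withdrawal: 12.28

Highest: withdrawal (12.28)
Lowest: deposit (2.09)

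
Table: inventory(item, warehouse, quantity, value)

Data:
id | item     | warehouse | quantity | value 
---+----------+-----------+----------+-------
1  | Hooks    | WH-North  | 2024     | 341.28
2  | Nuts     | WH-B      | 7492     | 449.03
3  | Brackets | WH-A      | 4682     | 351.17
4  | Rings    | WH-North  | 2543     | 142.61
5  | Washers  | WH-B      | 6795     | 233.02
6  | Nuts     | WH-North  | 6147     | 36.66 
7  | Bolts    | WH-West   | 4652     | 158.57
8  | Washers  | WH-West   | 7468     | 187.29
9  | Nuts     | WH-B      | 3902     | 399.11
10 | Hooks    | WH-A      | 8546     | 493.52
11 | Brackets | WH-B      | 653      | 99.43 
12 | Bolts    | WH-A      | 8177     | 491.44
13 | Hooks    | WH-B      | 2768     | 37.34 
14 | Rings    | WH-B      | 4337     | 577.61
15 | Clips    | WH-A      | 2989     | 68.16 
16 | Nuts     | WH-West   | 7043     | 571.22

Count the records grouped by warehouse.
SELECT warehouse, COUNT(*) as count
FROM inventory
GROUP BY warehouse

Result:
  WH-A: 4
  WH-B: 6
  WH-North: 3
  WH-West: 3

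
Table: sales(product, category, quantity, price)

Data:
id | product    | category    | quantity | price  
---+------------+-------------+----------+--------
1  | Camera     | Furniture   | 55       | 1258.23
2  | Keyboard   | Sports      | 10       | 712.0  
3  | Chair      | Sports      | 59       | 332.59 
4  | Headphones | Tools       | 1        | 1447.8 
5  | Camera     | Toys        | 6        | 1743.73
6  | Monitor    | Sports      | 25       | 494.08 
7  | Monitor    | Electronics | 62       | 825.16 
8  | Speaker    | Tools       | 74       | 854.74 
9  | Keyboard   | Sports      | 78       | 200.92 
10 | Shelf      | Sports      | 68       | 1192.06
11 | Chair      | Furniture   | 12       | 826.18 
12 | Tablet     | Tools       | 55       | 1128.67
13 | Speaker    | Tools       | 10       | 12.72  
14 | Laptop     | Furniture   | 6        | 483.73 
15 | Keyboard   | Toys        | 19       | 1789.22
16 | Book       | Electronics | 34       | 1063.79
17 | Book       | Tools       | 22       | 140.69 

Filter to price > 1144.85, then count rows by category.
SELECT category, COUNT(*)
FROM sales
WHERE price > 1144.85
GROUP BY category

Note: WHERE filters rows before grouping.

Result:
  Furniture: 1
  Sports: 1
  Tools: 1
  Toys: 2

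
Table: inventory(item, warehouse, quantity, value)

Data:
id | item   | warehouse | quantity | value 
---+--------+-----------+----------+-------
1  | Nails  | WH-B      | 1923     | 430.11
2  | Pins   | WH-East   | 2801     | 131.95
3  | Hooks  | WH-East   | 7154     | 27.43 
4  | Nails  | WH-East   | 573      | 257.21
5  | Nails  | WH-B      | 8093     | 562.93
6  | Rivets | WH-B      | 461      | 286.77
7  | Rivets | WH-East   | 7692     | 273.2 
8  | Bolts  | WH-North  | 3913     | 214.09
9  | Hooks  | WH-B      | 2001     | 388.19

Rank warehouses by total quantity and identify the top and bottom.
SELECT warehouse, SUM(quantity)
FROM inventory
GROUP BY warehouse
ORDER BY SUM(quantity)

All groups:
  WH-North: 3913
  WH-B: 12478
  WH-East: 18220

Highest: WH-East (18220)
Lowest: WH-North (3913)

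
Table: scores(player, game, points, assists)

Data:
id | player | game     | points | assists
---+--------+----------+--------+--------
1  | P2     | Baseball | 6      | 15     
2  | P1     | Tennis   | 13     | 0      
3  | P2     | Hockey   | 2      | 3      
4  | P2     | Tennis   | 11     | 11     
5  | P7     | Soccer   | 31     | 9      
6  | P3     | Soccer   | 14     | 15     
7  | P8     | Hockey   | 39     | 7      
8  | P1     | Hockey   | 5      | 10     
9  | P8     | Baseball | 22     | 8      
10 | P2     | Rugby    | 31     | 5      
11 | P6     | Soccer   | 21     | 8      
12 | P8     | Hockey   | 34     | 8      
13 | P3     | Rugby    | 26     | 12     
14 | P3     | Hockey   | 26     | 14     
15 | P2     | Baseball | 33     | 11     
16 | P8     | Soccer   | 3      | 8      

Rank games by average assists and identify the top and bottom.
SELECT game, AVG(assists)
FROM scores
GROUP BY game
ORDER BY AVG(assists)

All groups:
  Tennis: 5.50
  Hockey: 8.40
  Rugby: 8.50
  Soccer: 10.00
  Baseball: 11.33

Highest: Baseball (11.33)
Lowest: Tennis (5.50)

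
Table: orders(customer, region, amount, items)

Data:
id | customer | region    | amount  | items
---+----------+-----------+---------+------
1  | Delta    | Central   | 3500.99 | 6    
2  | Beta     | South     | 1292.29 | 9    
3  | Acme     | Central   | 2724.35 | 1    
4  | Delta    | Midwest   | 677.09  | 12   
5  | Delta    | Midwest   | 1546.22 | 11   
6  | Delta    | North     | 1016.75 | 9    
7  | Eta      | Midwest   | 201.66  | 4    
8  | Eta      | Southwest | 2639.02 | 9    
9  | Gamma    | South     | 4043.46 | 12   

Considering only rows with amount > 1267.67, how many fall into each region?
SELECT region, COUNT(*)
FROM orders
WHERE amount > 1267.67
GROUP BY region

Note: WHERE filters rows before grouping.

Result:
  Central: 2
  Midwest: 1
  South: 2
  Southwest: 1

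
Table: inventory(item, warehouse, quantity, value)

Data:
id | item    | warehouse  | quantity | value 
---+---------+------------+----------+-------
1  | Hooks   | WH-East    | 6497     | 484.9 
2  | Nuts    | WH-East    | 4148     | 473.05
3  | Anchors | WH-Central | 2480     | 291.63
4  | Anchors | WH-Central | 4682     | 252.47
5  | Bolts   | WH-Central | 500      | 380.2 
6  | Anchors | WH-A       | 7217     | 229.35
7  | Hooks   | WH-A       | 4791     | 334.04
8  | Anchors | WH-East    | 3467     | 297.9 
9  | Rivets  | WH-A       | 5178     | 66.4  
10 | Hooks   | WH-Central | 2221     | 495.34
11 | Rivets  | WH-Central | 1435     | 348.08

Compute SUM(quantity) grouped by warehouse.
SELECT warehouse, SUM(quantity) as result
FROM inventory
GROUP BY warehouse

Result:
  WH-A: 17186
  WH-Central: 11318
  WH-East: 14112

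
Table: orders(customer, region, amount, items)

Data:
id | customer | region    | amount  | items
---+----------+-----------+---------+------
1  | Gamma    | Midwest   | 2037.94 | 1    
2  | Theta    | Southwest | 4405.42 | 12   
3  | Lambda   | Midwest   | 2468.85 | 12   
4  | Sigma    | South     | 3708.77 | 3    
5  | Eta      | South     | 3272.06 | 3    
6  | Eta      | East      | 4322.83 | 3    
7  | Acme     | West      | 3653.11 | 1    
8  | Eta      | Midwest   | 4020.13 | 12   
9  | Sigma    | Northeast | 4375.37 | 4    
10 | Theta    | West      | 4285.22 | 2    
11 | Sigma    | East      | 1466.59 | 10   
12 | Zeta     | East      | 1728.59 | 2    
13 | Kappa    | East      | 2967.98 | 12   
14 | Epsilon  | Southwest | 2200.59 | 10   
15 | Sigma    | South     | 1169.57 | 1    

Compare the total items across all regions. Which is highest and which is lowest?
SELECT region, SUM(items)
FROM orders
GROUP BY region
ORDER BY SUM(items)

All groups:
  West: 3
  Northeast: 4
  South: 7
  Southwest: 22
  Midwest: 25
  East: 27

Highest: East (27)
Lowest: West (3)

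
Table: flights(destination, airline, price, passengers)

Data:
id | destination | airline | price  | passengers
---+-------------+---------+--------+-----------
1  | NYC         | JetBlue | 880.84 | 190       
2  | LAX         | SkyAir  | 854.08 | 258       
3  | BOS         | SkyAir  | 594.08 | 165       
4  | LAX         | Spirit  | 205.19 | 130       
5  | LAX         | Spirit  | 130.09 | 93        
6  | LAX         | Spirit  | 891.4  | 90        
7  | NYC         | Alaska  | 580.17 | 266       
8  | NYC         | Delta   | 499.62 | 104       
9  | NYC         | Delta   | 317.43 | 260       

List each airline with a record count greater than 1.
SELECT airline, COUNT(*) as cnt
FROM flights
GROUP BY airline
HAVING COUNT(*) > 1

Result:
  Delta: 2
  SkyAir: 2
  Spirit: 3

Note: HAVING filters groups after aggregation, WHERE filters rows before.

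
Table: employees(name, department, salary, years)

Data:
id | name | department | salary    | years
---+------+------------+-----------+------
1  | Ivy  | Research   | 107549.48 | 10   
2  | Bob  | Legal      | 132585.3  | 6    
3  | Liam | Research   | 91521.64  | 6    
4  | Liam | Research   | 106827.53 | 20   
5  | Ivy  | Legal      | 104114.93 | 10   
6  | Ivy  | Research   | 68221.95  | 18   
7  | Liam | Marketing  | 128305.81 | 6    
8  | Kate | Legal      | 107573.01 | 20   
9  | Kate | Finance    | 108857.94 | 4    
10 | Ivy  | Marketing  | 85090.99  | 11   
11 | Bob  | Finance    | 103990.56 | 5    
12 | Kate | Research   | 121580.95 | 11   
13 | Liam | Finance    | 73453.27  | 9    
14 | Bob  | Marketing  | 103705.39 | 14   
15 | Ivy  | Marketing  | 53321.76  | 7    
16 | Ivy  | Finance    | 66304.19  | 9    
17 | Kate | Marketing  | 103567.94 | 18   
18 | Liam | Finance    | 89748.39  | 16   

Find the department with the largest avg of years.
SELECT department, AVG(years) as val
FROM employees
GROUP BY department
ORDER BY val DESC
LIMIT 1

Result: Research with avg(years) = 13.00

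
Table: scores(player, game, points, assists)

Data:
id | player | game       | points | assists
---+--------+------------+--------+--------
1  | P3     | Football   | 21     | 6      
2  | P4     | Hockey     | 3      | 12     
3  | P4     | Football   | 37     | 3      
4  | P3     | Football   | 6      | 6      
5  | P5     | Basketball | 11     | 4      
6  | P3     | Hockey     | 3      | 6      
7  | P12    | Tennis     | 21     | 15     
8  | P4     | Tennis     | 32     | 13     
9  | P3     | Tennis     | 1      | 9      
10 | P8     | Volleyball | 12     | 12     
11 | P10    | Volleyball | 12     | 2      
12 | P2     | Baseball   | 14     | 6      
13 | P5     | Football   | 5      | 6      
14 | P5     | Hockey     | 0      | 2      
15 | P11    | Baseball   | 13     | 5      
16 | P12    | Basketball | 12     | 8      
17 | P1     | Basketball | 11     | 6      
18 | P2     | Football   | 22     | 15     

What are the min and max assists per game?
SELECT game, MIN(assists), MAX(assists)
FROM scores
GROUP BY game

Result:
  Baseball: min=5, max=6
  Basketball: min=4, max=8
  Football: min=3, max=15
  Hockey: min=2, max=12
  Tennis: min=9, max=15
  Volleyball: min=2, max=12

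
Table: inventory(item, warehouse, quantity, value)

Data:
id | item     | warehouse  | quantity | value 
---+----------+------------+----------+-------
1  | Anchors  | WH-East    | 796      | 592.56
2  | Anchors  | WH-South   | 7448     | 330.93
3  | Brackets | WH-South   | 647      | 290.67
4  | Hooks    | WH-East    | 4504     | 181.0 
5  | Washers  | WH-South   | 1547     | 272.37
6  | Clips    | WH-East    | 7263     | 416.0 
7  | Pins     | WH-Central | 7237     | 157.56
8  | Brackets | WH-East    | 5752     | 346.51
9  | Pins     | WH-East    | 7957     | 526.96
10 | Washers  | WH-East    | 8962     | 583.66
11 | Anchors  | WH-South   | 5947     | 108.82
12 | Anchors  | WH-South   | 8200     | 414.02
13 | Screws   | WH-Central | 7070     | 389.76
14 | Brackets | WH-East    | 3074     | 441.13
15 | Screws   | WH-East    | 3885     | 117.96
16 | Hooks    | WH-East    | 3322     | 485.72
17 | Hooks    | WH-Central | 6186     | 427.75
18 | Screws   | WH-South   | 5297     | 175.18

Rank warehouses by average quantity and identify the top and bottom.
SELECT warehouse, AVG(quantity)
FROM inventory
GROUP BY warehouse
ORDER BY AVG(quantity)

All groups:
  WH-South: 4847.67
  WH-East: 5057.22
  WH-Central: 6831.00

Highest: WH-Central (6831.00)
Lowest: WH-South (4847.67)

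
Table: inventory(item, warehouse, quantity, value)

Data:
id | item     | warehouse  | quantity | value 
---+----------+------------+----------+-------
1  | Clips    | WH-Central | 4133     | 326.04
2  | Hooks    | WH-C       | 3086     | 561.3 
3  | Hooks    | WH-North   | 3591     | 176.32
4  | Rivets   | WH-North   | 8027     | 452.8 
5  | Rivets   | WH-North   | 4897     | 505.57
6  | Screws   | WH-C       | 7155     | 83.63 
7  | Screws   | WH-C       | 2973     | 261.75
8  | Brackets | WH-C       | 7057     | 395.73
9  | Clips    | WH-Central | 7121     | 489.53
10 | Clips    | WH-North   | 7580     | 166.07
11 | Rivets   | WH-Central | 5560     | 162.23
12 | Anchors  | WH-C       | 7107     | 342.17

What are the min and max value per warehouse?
SELECT warehouse, MIN(value), MAX(value)
FROM inventory
GROUP BY warehouse

Result:
  WH-C: min=83.63, max=561.30
  WH-Central: min=162.23, max=489.53
  WH-North: min=166.07, max=505.57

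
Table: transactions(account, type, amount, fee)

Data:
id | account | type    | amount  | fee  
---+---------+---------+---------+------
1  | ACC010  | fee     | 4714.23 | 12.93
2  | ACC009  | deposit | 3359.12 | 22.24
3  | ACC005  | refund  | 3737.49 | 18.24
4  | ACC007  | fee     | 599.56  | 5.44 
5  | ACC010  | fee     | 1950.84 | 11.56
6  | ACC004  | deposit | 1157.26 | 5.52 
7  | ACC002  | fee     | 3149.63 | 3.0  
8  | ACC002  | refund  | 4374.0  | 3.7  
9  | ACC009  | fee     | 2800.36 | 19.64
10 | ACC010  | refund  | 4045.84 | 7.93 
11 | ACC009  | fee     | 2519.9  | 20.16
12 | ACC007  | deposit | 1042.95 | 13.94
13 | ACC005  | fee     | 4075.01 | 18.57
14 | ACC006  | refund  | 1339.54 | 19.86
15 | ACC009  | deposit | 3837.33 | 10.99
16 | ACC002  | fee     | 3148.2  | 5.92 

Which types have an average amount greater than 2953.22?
SELECT type, AVG(amount)
FROM transactions
GROUP BY type
HAVING AVG(amount) > 2953.22

Result:
  refund: avg=3374.22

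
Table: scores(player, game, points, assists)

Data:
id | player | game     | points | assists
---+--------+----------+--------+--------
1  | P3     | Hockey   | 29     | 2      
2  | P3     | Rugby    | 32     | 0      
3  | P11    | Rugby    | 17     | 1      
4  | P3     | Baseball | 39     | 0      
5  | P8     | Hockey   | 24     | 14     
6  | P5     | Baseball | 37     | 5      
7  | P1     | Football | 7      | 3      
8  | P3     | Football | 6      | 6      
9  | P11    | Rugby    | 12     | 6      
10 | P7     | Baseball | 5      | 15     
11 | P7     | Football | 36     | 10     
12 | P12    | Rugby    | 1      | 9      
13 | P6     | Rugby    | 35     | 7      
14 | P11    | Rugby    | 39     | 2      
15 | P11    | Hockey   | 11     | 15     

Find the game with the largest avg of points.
SELECT game, AVG(points) as val
FROM scores
GROUP BY game
ORDER BY val DESC
LIMIT 1

Result: Baseball with avg(points) = 27.00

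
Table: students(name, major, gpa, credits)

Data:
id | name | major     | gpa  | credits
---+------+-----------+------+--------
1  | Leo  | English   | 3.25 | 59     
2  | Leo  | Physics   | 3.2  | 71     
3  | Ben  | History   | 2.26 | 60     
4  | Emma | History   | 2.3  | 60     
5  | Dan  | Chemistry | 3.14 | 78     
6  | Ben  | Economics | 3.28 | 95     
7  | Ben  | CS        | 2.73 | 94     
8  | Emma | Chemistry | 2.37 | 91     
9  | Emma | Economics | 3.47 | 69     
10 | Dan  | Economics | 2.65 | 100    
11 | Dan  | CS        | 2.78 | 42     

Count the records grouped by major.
SELECT major, COUNT(*) as count
FROM students
GROUP BY major

Result:
  CS: 2
  Chemistry: 2
  Economics: 3
  English: 1
  History: 2
  Physics: 1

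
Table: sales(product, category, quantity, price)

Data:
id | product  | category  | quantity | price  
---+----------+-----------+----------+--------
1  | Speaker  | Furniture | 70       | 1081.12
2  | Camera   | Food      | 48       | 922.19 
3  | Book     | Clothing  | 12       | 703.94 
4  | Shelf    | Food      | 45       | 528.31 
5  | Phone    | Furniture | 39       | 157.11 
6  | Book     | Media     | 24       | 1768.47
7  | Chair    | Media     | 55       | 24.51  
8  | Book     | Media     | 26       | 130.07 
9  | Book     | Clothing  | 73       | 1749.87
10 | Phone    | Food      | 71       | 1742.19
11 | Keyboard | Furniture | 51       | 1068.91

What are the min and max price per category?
SELECT category, MIN(price), MAX(price)
FROM sales
GROUP BY category

Result:
  Clothing: min=703.94, max=1749.87
  Food: min=528.31, max=1742.19
  Furniture: min=157.11, max=1081.12
  Media: min=24.51, max=1768.47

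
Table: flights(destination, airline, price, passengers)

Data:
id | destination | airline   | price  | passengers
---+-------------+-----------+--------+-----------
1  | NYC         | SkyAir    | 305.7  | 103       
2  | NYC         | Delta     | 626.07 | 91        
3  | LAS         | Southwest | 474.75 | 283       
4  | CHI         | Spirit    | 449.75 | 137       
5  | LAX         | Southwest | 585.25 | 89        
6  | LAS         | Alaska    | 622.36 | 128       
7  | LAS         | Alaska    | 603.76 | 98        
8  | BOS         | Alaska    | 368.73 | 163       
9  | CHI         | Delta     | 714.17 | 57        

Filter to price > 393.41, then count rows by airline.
SELECT airline, COUNT(*)
FROM flights
WHERE price > 393.41
GROUP BY airline

Note: WHERE filters rows before grouping.

Result:
  Alaska: 2
  Delta: 2
  Southwest: 2
  Spirit: 1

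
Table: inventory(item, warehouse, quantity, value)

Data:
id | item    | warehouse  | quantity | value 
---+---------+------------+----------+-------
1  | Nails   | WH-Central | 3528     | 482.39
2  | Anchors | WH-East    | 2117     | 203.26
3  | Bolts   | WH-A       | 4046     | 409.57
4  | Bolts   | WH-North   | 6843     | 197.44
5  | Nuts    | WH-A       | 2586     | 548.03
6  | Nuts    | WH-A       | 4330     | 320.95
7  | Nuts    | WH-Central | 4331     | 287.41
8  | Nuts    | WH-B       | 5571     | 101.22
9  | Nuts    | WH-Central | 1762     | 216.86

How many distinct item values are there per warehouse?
SELECT warehouse, COUNT(DISTINCT item)
FROM inventory
GROUP BY warehouse

Result:
  WH-A: 2 distinct
  WH-B: 1 distinct
  WH-Central: 2 distinct
  WH-East: 1 distinct
  WH-North: 1 distinct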